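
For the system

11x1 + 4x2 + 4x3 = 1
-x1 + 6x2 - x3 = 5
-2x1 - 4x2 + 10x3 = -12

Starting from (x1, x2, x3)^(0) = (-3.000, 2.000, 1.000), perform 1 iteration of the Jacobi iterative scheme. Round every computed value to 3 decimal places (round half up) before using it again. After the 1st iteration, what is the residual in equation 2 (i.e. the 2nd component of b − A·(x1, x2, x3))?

0.000

Iteration 1:
  x1 = (1 - (4)·2.000 - (4)·1.000) / (11) = -1.000
  x2 = (5 - (-1)·-3.000 - (-1)·1.000) / (6) = 0.500
  x3 = (-12 - (-2)·-3.000 - (-4)·2.000) / (10) = -1.000
Residual b − A·x = (14.000, 0.000, -2.000)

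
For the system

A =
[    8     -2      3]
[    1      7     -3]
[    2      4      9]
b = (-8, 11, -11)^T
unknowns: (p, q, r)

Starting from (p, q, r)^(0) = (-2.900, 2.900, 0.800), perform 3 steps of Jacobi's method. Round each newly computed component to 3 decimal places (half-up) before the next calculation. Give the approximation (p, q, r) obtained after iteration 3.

Iteration 1:
  p = (-8 - (-2)·2.900 - (3)·0.800) / (8) = -0.575
  q = (11 - (1)·-2.900 - (-3)·0.800) / (7) = 2.329
  r = (-11 - (2)·-2.900 - (4)·2.900) / (9) = -1.867
Iteration 2:
  p = (-8 - (-2)·2.329 - (3)·-1.867) / (8) = 0.282
  q = (11 - (1)·-0.575 - (-3)·-1.867) / (7) = 0.853
  r = (-11 - (2)·-0.575 - (4)·2.329) / (9) = -2.130
Iteration 3:
  p = (-8 - (-2)·0.853 - (3)·-2.130) / (8) = 0.012
  q = (11 - (1)·0.282 - (-3)·-2.130) / (7) = 0.618
  r = (-11 - (2)·0.282 - (4)·0.853) / (9) = -1.664

(0.012, 0.618, -1.664)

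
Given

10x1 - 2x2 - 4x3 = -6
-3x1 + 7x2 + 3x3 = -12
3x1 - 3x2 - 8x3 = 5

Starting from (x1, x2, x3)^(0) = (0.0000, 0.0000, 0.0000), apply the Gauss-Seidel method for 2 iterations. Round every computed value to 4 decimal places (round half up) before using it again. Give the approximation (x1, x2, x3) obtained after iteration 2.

(-1.0386, -2.1120, -0.2225)

Iteration 1:
  x1 = (-6 - (-2)·0.0000 - (-4)·0.0000) / (10) = -0.6000
  x2 = (-12 - (-3)·-0.6000 - (3)·0.0000) / (7) = -1.9714
  x3 = (5 - (3)·-0.6000 - (-3)·-1.9714) / (-8) = -0.1107
Iteration 2:
  x1 = (-6 - (-2)·-1.9714 - (-4)·-0.1107) / (10) = -1.0386
  x2 = (-12 - (-3)·-1.0386 - (3)·-0.1107) / (7) = -2.1120
  x3 = (5 - (3)·-1.0386 - (-3)·-2.1120) / (-8) = -0.2225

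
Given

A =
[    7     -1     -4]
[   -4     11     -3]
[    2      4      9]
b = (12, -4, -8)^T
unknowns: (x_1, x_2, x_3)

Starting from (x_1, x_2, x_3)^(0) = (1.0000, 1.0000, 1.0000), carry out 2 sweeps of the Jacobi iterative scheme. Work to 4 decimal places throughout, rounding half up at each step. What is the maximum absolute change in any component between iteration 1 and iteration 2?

Iteration 1:
  x_1 = (12 - (-1)·1.0000 - (-4)·1.0000) / (7) = 2.4286
  x_2 = (-4 - (-4)·1.0000 - (-3)·1.0000) / (11) = 0.2727
  x_3 = (-8 - (2)·1.0000 - (4)·1.0000) / (9) = -1.5556
Iteration 2:
  x_1 = (12 - (-1)·0.2727 - (-4)·-1.5556) / (7) = 0.8643
  x_2 = (-4 - (-4)·2.4286 - (-3)·-1.5556) / (11) = 0.0952
  x_3 = (-8 - (2)·2.4286 - (4)·0.2727) / (9) = -1.5498
Change: (-1.5643, -0.1775, 0.0058) → max |·| = 1.5643

1.5643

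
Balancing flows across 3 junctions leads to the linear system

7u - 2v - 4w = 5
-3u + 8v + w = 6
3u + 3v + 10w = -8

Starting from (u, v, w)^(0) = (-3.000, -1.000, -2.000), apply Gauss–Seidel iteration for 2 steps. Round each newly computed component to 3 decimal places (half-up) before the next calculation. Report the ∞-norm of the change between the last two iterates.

Iteration 1:
  u = (5 - (-2)·-1.000 - (-4)·-2.000) / (7) = -0.714
  v = (6 - (-3)·-0.714 - (1)·-2.000) / (8) = 0.732
  w = (-8 - (3)·-0.714 - (3)·0.732) / (10) = -0.805
Iteration 2:
  u = (5 - (-2)·0.732 - (-4)·-0.805) / (7) = 0.463
  v = (6 - (-3)·0.463 - (1)·-0.805) / (8) = 1.024
  w = (-8 - (3)·0.463 - (3)·1.024) / (10) = -1.246
Change: (1.177, 0.292, -0.441) → max |·| = 1.177

1.177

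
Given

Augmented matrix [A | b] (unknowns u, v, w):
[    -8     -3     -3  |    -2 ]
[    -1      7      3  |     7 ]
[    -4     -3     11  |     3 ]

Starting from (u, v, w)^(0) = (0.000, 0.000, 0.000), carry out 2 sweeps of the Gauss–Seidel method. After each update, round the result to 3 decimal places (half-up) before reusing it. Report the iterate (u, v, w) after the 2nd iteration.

(-0.381, 0.669, 0.317)

Iteration 1:
  u = (-2 - (-3)·0.000 - (-3)·0.000) / (-8) = 0.250
  v = (7 - (-1)·0.250 - (3)·0.000) / (7) = 1.036
  w = (3 - (-4)·0.250 - (-3)·1.036) / (11) = 0.646
Iteration 2:
  u = (-2 - (-3)·1.036 - (-3)·0.646) / (-8) = -0.381
  v = (7 - (-1)·-0.381 - (3)·0.646) / (7) = 0.669
  w = (3 - (-4)·-0.381 - (-3)·0.669) / (11) = 0.317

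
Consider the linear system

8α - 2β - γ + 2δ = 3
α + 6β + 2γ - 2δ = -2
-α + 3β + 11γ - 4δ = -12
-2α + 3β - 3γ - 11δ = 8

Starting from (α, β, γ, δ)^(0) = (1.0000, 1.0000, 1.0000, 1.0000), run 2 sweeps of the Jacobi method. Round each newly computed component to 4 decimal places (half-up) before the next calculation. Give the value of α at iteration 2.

0.3636

Iteration 1:
  α = (3 - (-2)·1.0000 - (-1)·1.0000 - (2)·1.0000) / (8) = 0.5000
  β = (-2 - (1)·1.0000 - (2)·1.0000 - (-2)·1.0000) / (6) = -0.5000
  γ = (-12 - (-1)·1.0000 - (3)·1.0000 - (-4)·1.0000) / (11) = -0.9091
  δ = (8 - (-2)·1.0000 - (3)·1.0000 - (-3)·1.0000) / (-11) = -0.9091
Iteration 2:
  α = (3 - (-2)·-0.5000 - (-1)·-0.9091 - (2)·-0.9091) / (8) = 0.3636
  β = (-2 - (1)·0.5000 - (2)·-0.9091 - (-2)·-0.9091) / (6) = -0.4167
  γ = (-12 - (-1)·0.5000 - (3)·-0.5000 - (-4)·-0.9091) / (11) = -1.2397
  δ = (8 - (-2)·0.5000 - (3)·-0.5000 - (-3)·-0.9091) / (-11) = -0.7066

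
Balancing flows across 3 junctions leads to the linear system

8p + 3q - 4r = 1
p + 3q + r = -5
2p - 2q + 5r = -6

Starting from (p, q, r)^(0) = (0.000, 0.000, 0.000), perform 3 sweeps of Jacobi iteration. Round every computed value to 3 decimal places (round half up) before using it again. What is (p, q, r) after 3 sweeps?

Iteration 1:
  p = (1 - (3)·0.000 - (-4)·0.000) / (8) = 0.125
  q = (-5 - (1)·0.000 - (1)·0.000) / (3) = -1.667
  r = (-6 - (2)·0.000 - (-2)·0.000) / (5) = -1.200
Iteration 2:
  p = (1 - (3)·-1.667 - (-4)·-1.200) / (8) = 0.150
  q = (-5 - (1)·0.125 - (1)·-1.200) / (3) = -1.308
  r = (-6 - (2)·0.125 - (-2)·-1.667) / (5) = -1.917
Iteration 3:
  p = (1 - (3)·-1.308 - (-4)·-1.917) / (8) = -0.343
  q = (-5 - (1)·0.150 - (1)·-1.917) / (3) = -1.078
  r = (-6 - (2)·0.150 - (-2)·-1.308) / (5) = -1.783

(-0.343, -1.078, -1.783)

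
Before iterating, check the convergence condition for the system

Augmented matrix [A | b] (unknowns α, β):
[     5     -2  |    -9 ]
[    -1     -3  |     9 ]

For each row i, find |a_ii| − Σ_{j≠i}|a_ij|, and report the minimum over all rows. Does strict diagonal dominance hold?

row 1: |5| − (2) = 3
row 2: |-3| − (1) = 2
minimum over rows = 2 → strictly diagonally dominant (convergence guaranteed)

2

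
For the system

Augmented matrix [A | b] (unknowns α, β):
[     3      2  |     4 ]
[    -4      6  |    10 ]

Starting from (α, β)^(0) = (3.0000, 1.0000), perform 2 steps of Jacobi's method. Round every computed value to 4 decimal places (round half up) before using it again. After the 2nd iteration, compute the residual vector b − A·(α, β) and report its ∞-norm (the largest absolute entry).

7.1110

Iteration 1:
  α = (4 - (2)·1.0000) / (3) = 0.6667
  β = (10 - (-4)·3.0000) / (6) = 3.6667
Iteration 2:
  α = (4 - (2)·3.6667) / (3) = -1.1111
  β = (10 - (-4)·0.6667) / (6) = 2.1111
Residual b − A·x = (3.1111, -7.1110); ∞-norm = 7.1110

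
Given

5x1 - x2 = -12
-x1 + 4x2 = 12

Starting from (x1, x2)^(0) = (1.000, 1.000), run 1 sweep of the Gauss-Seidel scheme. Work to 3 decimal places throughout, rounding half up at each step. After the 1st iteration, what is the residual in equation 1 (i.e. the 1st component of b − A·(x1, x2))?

1.450

Iteration 1:
  x1 = (-12 - (-1)·1.000) / (5) = -2.200
  x2 = (12 - (-1)·-2.200) / (4) = 2.450
Residual b − A·x = (1.450, 0.000)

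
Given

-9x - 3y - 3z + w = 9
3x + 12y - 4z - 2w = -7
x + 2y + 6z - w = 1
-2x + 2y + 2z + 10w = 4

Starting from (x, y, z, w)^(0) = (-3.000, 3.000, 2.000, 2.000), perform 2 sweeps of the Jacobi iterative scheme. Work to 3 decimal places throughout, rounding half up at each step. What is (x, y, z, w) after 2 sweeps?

Iteration 1:
  x = (9 - (-3)·3.000 - (-3)·2.000 - (1)·2.000) / (-9) = -2.444
  y = (-7 - (3)·-3.000 - (-4)·2.000 - (-2)·2.000) / (12) = 1.167
  z = (1 - (1)·-3.000 - (2)·3.000 - (-1)·2.000) / (6) = 0.000
  w = (4 - (-2)·-3.000 - (2)·3.000 - (2)·2.000) / (10) = -1.200
Iteration 2:
  x = (9 - (-3)·1.167 - (-3)·0.000 - (1)·-1.200) / (-9) = -1.522
  y = (-7 - (3)·-2.444 - (-4)·0.000 - (-2)·-1.200) / (12) = -0.172
  z = (1 - (1)·-2.444 - (2)·1.167 - (-1)·-1.200) / (6) = -0.015
  w = (4 - (-2)·-2.444 - (2)·1.167 - (2)·0.000) / (10) = -0.322

(-1.522, -0.172, -0.015, -0.322)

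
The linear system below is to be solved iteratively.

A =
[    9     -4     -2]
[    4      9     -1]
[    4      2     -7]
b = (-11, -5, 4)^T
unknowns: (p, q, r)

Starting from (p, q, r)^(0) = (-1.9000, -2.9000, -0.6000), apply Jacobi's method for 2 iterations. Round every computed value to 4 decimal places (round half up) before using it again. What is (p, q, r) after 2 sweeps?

Iteration 1:
  p = (-11 - (-4)·-2.9000 - (-2)·-0.6000) / (9) = -2.6444
  q = (-5 - (4)·-1.9000 - (-1)·-0.6000) / (9) = 0.2222
  r = (4 - (4)·-1.9000 - (2)·-2.9000) / (-7) = -2.4857
Iteration 2:
  p = (-11 - (-4)·0.2222 - (-2)·-2.4857) / (9) = -1.6758
  q = (-5 - (4)·-2.6444 - (-1)·-2.4857) / (9) = 0.3435
  r = (4 - (4)·-2.6444 - (2)·0.2222) / (-7) = -2.0190

(-1.6758, 0.3435, -2.0190)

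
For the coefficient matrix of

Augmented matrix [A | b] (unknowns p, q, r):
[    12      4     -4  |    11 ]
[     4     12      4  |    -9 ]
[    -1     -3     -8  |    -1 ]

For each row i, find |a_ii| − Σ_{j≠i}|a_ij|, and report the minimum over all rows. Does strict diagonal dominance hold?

row 1: |12| − (4+4) = 4
row 2: |12| − (4+4) = 4
row 3: |-8| − (1+3) = 4
minimum over rows = 4 → strictly diagonally dominant (convergence guaranteed)

4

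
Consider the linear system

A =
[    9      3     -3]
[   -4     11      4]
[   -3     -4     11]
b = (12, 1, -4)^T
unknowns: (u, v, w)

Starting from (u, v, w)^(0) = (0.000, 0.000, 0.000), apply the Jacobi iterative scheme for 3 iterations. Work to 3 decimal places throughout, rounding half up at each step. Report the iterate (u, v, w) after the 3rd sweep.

(1.108, 0.509, 0.216)

Iteration 1:
  u = (12 - (3)·0.000 - (-3)·0.000) / (9) = 1.333
  v = (1 - (-4)·0.000 - (4)·0.000) / (11) = 0.091
  w = (-4 - (-3)·0.000 - (-4)·0.000) / (11) = -0.364
Iteration 2:
  u = (12 - (3)·0.091 - (-3)·-0.364) / (9) = 1.182
  v = (1 - (-4)·1.333 - (4)·-0.364) / (11) = 0.708
  w = (-4 - (-3)·1.333 - (-4)·0.091) / (11) = 0.033
Iteration 3:
  u = (12 - (3)·0.708 - (-3)·0.033) / (9) = 1.108
  v = (1 - (-4)·1.182 - (4)·0.033) / (11) = 0.509
  w = (-4 - (-3)·1.182 - (-4)·0.708) / (11) = 0.216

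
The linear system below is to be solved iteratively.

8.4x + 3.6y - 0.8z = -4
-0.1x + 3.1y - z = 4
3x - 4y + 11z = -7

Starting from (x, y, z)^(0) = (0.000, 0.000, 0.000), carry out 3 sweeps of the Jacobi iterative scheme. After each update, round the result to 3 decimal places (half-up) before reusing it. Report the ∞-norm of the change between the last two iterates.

Iteration 1:
  x = (-4 - (3.6)·0.000 - (-0.8)·0.000) / (8.4) = -0.476
  y = (4 - (-0.1)·0.000 - (-1)·0.000) / (3.1) = 1.290
  z = (-7 - (3)·0.000 - (-4)·0.000) / (11) = -0.636
Iteration 2:
  x = (-4 - (3.6)·1.290 - (-0.8)·-0.636) / (8.4) = -1.090
  y = (4 - (-0.1)·-0.476 - (-1)·-0.636) / (3.1) = 1.070
  z = (-7 - (3)·-0.476 - (-4)·1.290) / (11) = -0.037
Iteration 3:
  x = (-4 - (3.6)·1.070 - (-0.8)·-0.037) / (8.4) = -0.938
  y = (4 - (-0.1)·-1.090 - (-1)·-0.037) / (3.1) = 1.243
  z = (-7 - (3)·-1.090 - (-4)·1.070) / (11) = 0.050
Change: (0.152, 0.173, 0.087) → max |·| = 0.173

0.173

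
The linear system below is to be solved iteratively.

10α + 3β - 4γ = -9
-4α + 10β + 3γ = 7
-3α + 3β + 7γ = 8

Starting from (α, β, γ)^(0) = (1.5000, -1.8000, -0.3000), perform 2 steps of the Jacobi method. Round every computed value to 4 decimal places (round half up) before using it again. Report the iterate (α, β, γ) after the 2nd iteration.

(-0.2942, -0.2591, 0.3414)

Iteration 1:
  α = (-9 - (3)·-1.8000 - (-4)·-0.3000) / (10) = -0.4800
  β = (7 - (-4)·1.5000 - (3)·-0.3000) / (10) = 1.3900
  γ = (8 - (-3)·1.5000 - (3)·-1.8000) / (7) = 2.5571
Iteration 2:
  α = (-9 - (3)·1.3900 - (-4)·2.5571) / (10) = -0.2942
  β = (7 - (-4)·-0.4800 - (3)·2.5571) / (10) = -0.2591
  γ = (8 - (-3)·-0.4800 - (3)·1.3900) / (7) = 0.3414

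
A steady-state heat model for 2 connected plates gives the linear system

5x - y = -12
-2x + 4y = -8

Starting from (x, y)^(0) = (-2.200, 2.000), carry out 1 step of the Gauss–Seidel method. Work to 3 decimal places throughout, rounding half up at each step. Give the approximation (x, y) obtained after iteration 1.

Iteration 1:
  x = (-12 - (-1)·2.000) / (5) = -2.000
  y = (-8 - (-2)·-2.000) / (4) = -3.000

(-2.000, -3.000)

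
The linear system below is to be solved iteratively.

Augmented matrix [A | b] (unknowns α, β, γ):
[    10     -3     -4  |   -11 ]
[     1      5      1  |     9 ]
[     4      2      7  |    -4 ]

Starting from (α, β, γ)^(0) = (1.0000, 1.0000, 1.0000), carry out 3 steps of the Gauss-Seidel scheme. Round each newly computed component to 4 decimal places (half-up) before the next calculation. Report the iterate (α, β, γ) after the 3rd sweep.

Iteration 1:
  α = (-11 - (-3)·1.0000 - (-4)·1.0000) / (10) = -0.4000
  β = (9 - (1)·-0.4000 - (1)·1.0000) / (5) = 1.6800
  γ = (-4 - (4)·-0.4000 - (2)·1.6800) / (7) = -0.8229
Iteration 2:
  α = (-11 - (-3)·1.6800 - (-4)·-0.8229) / (10) = -0.9252
  β = (9 - (1)·-0.9252 - (1)·-0.8229) / (5) = 2.1496
  γ = (-4 - (4)·-0.9252 - (2)·2.1496) / (7) = -0.6569
Iteration 3:
  α = (-11 - (-3)·2.1496 - (-4)·-0.6569) / (10) = -0.7179
  β = (9 - (1)·-0.7179 - (1)·-0.6569) / (5) = 2.0750
  γ = (-4 - (4)·-0.7179 - (2)·2.0750) / (7) = -0.7541

(-0.7179, 2.0750, -0.7541)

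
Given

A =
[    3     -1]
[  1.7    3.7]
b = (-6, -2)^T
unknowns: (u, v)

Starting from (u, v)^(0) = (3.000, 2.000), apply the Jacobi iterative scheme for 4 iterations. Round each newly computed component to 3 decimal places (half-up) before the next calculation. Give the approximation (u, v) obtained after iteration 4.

Iteration 1:
  u = (-6 - (-1)·2.000) / (3) = -1.333
  v = (-2 - (1.7)·3.000) / (3.7) = -1.919
Iteration 2:
  u = (-6 - (-1)·-1.919) / (3) = -2.640
  v = (-2 - (1.7)·-1.333) / (3.7) = 0.072
Iteration 3:
  u = (-6 - (-1)·0.072) / (3) = -1.976
  v = (-2 - (1.7)·-2.640) / (3.7) = 0.672
Iteration 4:
  u = (-6 - (-1)·0.672) / (3) = -1.776
  v = (-2 - (1.7)·-1.976) / (3.7) = 0.367

(-1.776, 0.367)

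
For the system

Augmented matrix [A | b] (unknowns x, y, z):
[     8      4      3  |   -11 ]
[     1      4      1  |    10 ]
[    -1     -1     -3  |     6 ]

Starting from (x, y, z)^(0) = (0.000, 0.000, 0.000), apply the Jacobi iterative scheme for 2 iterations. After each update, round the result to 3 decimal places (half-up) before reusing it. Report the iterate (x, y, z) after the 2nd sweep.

(-1.875, 3.344, -2.375)

Iteration 1:
  x = (-11 - (4)·0.000 - (3)·0.000) / (8) = -1.375
  y = (10 - (1)·0.000 - (1)·0.000) / (4) = 2.500
  z = (6 - (-1)·0.000 - (-1)·0.000) / (-3) = -2.000
Iteration 2:
  x = (-11 - (4)·2.500 - (3)·-2.000) / (8) = -1.875
  y = (10 - (1)·-1.375 - (1)·-2.000) / (4) = 3.344
  z = (6 - (-1)·-1.375 - (-1)·2.500) / (-3) = -2.375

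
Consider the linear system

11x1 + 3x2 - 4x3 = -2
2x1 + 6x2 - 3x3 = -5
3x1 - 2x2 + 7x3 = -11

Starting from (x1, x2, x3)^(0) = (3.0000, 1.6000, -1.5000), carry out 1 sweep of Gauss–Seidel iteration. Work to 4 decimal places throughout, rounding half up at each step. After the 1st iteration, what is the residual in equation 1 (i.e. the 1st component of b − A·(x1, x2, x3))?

8.7289

Iteration 1:
  x1 = (-2 - (3)·1.6000 - (-4)·-1.5000) / (11) = -1.1636
  x2 = (-5 - (2)·-1.1636 - (-3)·-1.5000) / (6) = -1.1955
  x3 = (-11 - (3)·-1.1636 - (-2)·-1.1955) / (7) = -1.4143
Residual b − A·x = (8.7289, 0.2573, -0.0001)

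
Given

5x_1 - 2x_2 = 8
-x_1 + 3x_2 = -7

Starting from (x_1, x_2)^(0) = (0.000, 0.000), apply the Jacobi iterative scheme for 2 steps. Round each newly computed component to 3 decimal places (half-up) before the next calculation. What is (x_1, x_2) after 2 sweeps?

Iteration 1:
  x_1 = (8 - (-2)·0.000) / (5) = 1.600
  x_2 = (-7 - (-1)·0.000) / (3) = -2.333
Iteration 2:
  x_1 = (8 - (-2)·-2.333) / (5) = 0.667
  x_2 = (-7 - (-1)·1.600) / (3) = -1.800

(0.667, -1.800)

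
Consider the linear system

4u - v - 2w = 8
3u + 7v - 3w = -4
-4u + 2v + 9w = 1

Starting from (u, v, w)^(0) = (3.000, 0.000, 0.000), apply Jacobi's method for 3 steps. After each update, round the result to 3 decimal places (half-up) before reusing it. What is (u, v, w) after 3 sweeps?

(2.504, -0.934, 1.295)

Iteration 1:
  u = (8 - (-1)·0.000 - (-2)·0.000) / (4) = 2.000
  v = (-4 - (3)·3.000 - (-3)·0.000) / (7) = -1.857
  w = (1 - (-4)·3.000 - (2)·0.000) / (9) = 1.444
Iteration 2:
  u = (8 - (-1)·-1.857 - (-2)·1.444) / (4) = 2.258
  v = (-4 - (3)·2.000 - (-3)·1.444) / (7) = -0.810
  w = (1 - (-4)·2.000 - (2)·-1.857) / (9) = 1.413
Iteration 3:
  u = (8 - (-1)·-0.810 - (-2)·1.413) / (4) = 2.504
  v = (-4 - (3)·2.258 - (-3)·1.413) / (7) = -0.934
  w = (1 - (-4)·2.258 - (2)·-0.810) / (9) = 1.295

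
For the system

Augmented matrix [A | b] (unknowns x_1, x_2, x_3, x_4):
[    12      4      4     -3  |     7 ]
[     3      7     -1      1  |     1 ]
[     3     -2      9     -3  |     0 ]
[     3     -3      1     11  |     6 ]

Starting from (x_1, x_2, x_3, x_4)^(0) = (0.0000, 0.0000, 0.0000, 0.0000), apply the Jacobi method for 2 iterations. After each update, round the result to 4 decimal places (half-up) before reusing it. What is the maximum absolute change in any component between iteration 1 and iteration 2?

0.3280

Iteration 1:
  x_1 = (7 - (4)·0.0000 - (4)·0.0000 - (-3)·0.0000) / (12) = 0.5833
  x_2 = (1 - (3)·0.0000 - (-1)·0.0000 - (1)·0.0000) / (7) = 0.1429
  x_3 = (0 - (3)·0.0000 - (-2)·0.0000 - (-3)·0.0000) / (9) = 0.0000
  x_4 = (6 - (3)·0.0000 - (-3)·0.0000 - (1)·0.0000) / (11) = 0.5455
Iteration 2:
  x_1 = (7 - (4)·0.1429 - (4)·0.0000 - (-3)·0.5455) / (12) = 0.6721
  x_2 = (1 - (3)·0.5833 - (-1)·0.0000 - (1)·0.5455) / (7) = -0.1851
  x_3 = (0 - (3)·0.5833 - (-2)·0.1429 - (-3)·0.5455) / (9) = 0.0192
  x_4 = (6 - (3)·0.5833 - (-3)·0.1429 - (1)·0.0000) / (11) = 0.4253
Change: (0.0888, -0.3280, 0.0192, -0.1202) → max |·| = 0.3280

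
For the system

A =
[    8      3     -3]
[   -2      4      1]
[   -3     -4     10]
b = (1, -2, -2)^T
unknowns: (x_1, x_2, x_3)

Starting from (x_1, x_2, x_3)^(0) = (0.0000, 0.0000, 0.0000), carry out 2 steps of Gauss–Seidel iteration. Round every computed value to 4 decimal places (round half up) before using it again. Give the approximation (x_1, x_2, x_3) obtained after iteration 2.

(0.1625, -0.3344, -0.2850)

Iteration 1:
  x_1 = (1 - (3)·0.0000 - (-3)·0.0000) / (8) = 0.1250
  x_2 = (-2 - (-2)·0.1250 - (1)·0.0000) / (4) = -0.4375
  x_3 = (-2 - (-3)·0.1250 - (-4)·-0.4375) / (10) = -0.3375
Iteration 2:
  x_1 = (1 - (3)·-0.4375 - (-3)·-0.3375) / (8) = 0.1625
  x_2 = (-2 - (-2)·0.1625 - (1)·-0.3375) / (4) = -0.3344
  x_3 = (-2 - (-3)·0.1625 - (-4)·-0.3344) / (10) = -0.2850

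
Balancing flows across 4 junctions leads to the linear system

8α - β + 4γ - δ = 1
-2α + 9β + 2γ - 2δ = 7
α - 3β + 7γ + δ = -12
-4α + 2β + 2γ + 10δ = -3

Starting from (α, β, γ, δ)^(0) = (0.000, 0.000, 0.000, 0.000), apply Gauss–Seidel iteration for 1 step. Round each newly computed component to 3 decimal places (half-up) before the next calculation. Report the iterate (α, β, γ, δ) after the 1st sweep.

(0.125, 0.806, -1.387, -0.134)

Iteration 1:
  α = (1 - (-1)·0.000 - (4)·0.000 - (-1)·0.000) / (8) = 0.125
  β = (7 - (-2)·0.125 - (2)·0.000 - (-2)·0.000) / (9) = 0.806
  γ = (-12 - (1)·0.125 - (-3)·0.806 - (1)·0.000) / (7) = -1.387
  δ = (-3 - (-4)·0.125 - (2)·0.806 - (2)·-1.387) / (10) = -0.134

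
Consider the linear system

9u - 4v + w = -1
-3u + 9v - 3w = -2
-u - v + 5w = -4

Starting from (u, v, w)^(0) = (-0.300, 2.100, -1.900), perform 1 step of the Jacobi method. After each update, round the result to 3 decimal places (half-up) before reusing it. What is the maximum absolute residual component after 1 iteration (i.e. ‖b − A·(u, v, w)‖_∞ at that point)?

13.681

Iteration 1:
  u = (-1 - (-4)·2.100 - (1)·-1.900) / (9) = 1.033
  v = (-2 - (-3)·-0.300 - (-3)·-1.900) / (9) = -0.956
  w = (-4 - (-1)·-0.300 - (-1)·2.100) / (5) = -0.440
Residual b − A·x = (-13.681, 8.383, -1.723); ∞-norm = 13.681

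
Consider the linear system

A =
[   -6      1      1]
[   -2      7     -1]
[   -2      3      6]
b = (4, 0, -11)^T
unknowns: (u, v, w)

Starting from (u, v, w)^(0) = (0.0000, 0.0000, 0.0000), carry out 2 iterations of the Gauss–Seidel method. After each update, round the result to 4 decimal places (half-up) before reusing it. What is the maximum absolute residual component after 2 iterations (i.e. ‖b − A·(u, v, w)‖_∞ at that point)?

0.3109

Iteration 1:
  u = (4 - (1)·0.0000 - (1)·0.0000) / (-6) = -0.6667
  v = (0 - (-2)·-0.6667 - (-1)·0.0000) / (7) = -0.1905
  w = (-11 - (-2)·-0.6667 - (3)·-0.1905) / (6) = -1.9603
Iteration 2:
  u = (4 - (1)·-0.1905 - (1)·-1.9603) / (-6) = -1.0251
  v = (0 - (-2)·-1.0251 - (-1)·-1.9603) / (7) = -0.5729
  w = (-11 - (-2)·-1.0251 - (3)·-0.5729) / (6) = -1.8886
Residual b − A·x = (0.3109, 0.0715, 0.0001); ∞-norm = 0.3109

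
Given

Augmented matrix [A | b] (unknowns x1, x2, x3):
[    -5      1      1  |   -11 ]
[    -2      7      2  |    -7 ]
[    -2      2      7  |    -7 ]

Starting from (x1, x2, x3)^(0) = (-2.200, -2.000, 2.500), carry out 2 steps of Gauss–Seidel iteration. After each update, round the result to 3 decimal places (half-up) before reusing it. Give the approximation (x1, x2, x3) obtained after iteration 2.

(1.980, -0.423, -0.313)

Iteration 1:
  x1 = (-11 - (1)·-2.000 - (1)·2.500) / (-5) = 2.300
  x2 = (-7 - (-2)·2.300 - (2)·2.500) / (7) = -1.057
  x3 = (-7 - (-2)·2.300 - (2)·-1.057) / (7) = -0.041
Iteration 2:
  x1 = (-11 - (1)·-1.057 - (1)·-0.041) / (-5) = 1.980
  x2 = (-7 - (-2)·1.980 - (2)·-0.041) / (7) = -0.423
  x3 = (-7 - (-2)·1.980 - (2)·-0.423) / (7) = -0.313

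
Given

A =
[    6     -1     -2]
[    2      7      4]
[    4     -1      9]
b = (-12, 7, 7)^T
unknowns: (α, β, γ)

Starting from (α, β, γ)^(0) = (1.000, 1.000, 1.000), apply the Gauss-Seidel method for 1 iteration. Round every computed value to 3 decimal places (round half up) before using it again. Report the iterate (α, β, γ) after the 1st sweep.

Iteration 1:
  α = (-12 - (-1)·1.000 - (-2)·1.000) / (6) = -1.500
  β = (7 - (2)·-1.500 - (4)·1.000) / (7) = 0.857
  γ = (7 - (4)·-1.500 - (-1)·0.857) / (9) = 1.540

(-1.500, 0.857, 1.540)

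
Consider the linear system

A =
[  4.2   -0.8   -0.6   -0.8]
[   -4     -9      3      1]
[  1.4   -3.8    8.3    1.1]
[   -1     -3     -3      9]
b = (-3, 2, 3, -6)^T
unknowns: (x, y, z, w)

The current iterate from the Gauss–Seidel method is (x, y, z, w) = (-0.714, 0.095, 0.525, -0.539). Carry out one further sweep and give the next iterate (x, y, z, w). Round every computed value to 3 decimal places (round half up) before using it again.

(-0.724, 0.215, 0.653, -0.458)

One sweep:
  x = (-3 - (-0.8)·0.095 - (-0.6)·0.525 - (-0.8)·-0.539) / (4.2) = -0.724
  y = (2 - (-4)·-0.724 - (3)·0.525 - (1)·-0.539) / (-9) = 0.215
  z = (3 - (1.4)·-0.724 - (-3.8)·0.215 - (1.1)·-0.539) / (8.3) = 0.653
  w = (-6 - (-1)·-0.724 - (-3)·0.215 - (-3)·0.653) / (9) = -0.458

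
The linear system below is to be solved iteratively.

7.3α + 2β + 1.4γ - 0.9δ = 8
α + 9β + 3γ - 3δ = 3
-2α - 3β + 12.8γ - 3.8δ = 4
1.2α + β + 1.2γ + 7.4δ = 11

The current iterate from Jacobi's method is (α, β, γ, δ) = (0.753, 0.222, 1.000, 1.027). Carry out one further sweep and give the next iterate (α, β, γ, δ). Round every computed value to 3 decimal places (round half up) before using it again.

(0.970, 0.259, 0.787, 1.172)

One sweep:
  α = (8 - (2)·0.222 - (1.4)·1.000 - (-0.9)·1.027) / (7.3) = 0.970
  β = (3 - (1)·0.753 - (3)·1.000 - (-3)·1.027) / (9) = 0.259
  γ = (4 - (-2)·0.753 - (-3)·0.222 - (-3.8)·1.027) / (12.8) = 0.787
  δ = (11 - (1.2)·0.753 - (1)·0.222 - (1.2)·1.000) / (7.4) = 1.172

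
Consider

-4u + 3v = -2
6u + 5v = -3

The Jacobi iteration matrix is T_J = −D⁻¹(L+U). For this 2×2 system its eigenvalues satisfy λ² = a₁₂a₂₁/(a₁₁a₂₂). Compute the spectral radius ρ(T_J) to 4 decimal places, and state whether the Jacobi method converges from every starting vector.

0.9487

a₁₂a₂₁/(a₁₁a₂₂) = (3)·(6) / ((-4)·(5)) = -0.900000
ρ = √|-0.900000| = √0.900000 = 0.9487
ρ < 1, so Jacobi converges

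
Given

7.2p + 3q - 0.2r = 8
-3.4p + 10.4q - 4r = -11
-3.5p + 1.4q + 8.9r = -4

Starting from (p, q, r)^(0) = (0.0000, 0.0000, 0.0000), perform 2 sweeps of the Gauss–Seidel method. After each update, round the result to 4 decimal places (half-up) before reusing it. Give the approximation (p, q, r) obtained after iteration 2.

Iteration 1:
  p = (8 - (3)·0.0000 - (-0.2)·0.0000) / (7.2) = 1.1111
  q = (-11 - (-3.4)·1.1111 - (-4)·0.0000) / (10.4) = -0.6944
  r = (-4 - (-3.5)·1.1111 - (1.4)·-0.6944) / (8.9) = 0.0967
Iteration 2:
  p = (8 - (3)·-0.6944 - (-0.2)·0.0967) / (7.2) = 1.4031
  q = (-11 - (-3.4)·1.4031 - (-4)·0.0967) / (10.4) = -0.5618
  r = (-4 - (-3.5)·1.4031 - (1.4)·-0.5618) / (8.9) = 0.1907

(1.4031, -0.5618, 0.1907)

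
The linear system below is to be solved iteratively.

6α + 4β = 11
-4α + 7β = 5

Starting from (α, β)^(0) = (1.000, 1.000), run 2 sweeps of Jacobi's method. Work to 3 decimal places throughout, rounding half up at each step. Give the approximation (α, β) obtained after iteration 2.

(0.976, 1.381)

Iteration 1:
  α = (11 - (4)·1.000) / (6) = 1.167
  β = (5 - (-4)·1.000) / (7) = 1.286
Iteration 2:
  α = (11 - (4)·1.286) / (6) = 0.976
  β = (5 - (-4)·1.167) / (7) = 1.381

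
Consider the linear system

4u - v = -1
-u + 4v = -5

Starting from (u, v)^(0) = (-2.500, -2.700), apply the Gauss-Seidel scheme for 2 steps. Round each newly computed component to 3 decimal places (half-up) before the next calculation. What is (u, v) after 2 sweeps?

(-0.620, -1.405)

Iteration 1:
  u = (-1 - (-1)·-2.700) / (4) = -0.925
  v = (-5 - (-1)·-0.925) / (4) = -1.481
Iteration 2:
  u = (-1 - (-1)·-1.481) / (4) = -0.620
  v = (-5 - (-1)·-0.620) / (4) = -1.405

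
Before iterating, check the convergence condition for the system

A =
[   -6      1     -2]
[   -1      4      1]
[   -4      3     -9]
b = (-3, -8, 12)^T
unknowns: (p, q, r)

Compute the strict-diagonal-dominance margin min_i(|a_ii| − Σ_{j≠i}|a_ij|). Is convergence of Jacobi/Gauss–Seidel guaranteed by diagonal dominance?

row 1: |-6| − (1+2) = 3
row 2: |4| − (1+1) = 2
row 3: |-9| − (4+3) = 2
minimum over rows = 2 → strictly diagonally dominant (convergence guaranteed)

2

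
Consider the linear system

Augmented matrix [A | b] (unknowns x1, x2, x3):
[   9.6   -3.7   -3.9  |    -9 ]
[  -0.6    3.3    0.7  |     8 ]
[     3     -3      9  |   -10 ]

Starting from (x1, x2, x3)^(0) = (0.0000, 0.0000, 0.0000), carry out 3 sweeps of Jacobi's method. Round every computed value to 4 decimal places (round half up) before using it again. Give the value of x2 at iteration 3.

2.3396

Iteration 1:
  x1 = (-9 - (-3.7)·0.0000 - (-3.9)·0.0000) / (9.6) = -0.9375
  x2 = (8 - (-0.6)·0.0000 - (0.7)·0.0000) / (3.3) = 2.4242
  x3 = (-10 - (3)·0.0000 - (-3)·0.0000) / (9) = -1.1111
Iteration 2:
  x1 = (-9 - (-3.7)·2.4242 - (-3.9)·-1.1111) / (9.6) = -0.4546
  x2 = (8 - (-0.6)·-0.9375 - (0.7)·-1.1111) / (3.3) = 2.4895
  x3 = (-10 - (3)·-0.9375 - (-3)·2.4242) / (9) = 0.0095
Iteration 3:
  x1 = (-9 - (-3.7)·2.4895 - (-3.9)·0.0095) / (9.6) = 0.0259
  x2 = (8 - (-0.6)·-0.4546 - (0.7)·0.0095) / (3.3) = 2.3396
  x3 = (-10 - (3)·-0.4546 - (-3)·2.4895) / (9) = -0.1297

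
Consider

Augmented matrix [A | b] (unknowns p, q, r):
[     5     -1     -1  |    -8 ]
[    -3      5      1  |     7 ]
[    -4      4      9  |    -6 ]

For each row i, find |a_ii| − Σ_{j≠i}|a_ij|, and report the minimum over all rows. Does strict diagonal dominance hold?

1

row 1: |5| − (1+1) = 3
row 2: |5| − (3+1) = 1
row 3: |9| − (4+4) = 1
minimum over rows = 1 → strictly diagonally dominant (convergence guaranteed)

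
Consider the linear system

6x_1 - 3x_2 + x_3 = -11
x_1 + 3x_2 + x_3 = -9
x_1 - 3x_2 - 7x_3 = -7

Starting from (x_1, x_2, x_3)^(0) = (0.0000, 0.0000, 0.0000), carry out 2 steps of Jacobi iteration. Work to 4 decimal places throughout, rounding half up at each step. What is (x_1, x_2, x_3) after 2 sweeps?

(-3.5000, -2.7222, 2.0238)

Iteration 1:
  x_1 = (-11 - (-3)·0.0000 - (1)·0.0000) / (6) = -1.8333
  x_2 = (-9 - (1)·0.0000 - (1)·0.0000) / (3) = -3.0000
  x_3 = (-7 - (1)·0.0000 - (-3)·0.0000) / (-7) = 1.0000
Iteration 2:
  x_1 = (-11 - (-3)·-3.0000 - (1)·1.0000) / (6) = -3.5000
  x_2 = (-9 - (1)·-1.8333 - (1)·1.0000) / (3) = -2.7222
  x_3 = (-7 - (1)·-1.8333 - (-3)·-3.0000) / (-7) = 2.0238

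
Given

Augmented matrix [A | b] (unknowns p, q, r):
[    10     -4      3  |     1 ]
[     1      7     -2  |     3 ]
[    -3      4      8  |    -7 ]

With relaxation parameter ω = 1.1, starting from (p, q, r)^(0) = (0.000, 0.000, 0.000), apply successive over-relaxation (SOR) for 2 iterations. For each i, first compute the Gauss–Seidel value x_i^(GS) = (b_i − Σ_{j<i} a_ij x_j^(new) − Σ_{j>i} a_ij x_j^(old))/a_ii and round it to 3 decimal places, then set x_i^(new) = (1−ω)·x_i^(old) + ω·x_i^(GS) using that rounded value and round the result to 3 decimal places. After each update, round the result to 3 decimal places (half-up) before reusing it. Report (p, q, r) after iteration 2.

Iteration 1:
  p: GS value = (1 - (-4)·0.000 - (3)·0.000) / (10) = 0.100;  p ← (1−ω)·0.000 + ω·0.100 = 0.110
  q: GS value = (3 - (1)·0.110 - (-2)·0.000) / (7) = 0.413;  q ← (1−ω)·0.000 + ω·0.413 = 0.454
  r: GS value = (-7 - (-3)·0.110 - (4)·0.454) / (8) = -1.061;  r ← (1−ω)·0.000 + ω·-1.061 = -1.167
Iteration 2:
  p: GS value = (1 - (-4)·0.454 - (3)·-1.167) / (10) = 0.632;  p ← (1−ω)·0.110 + ω·0.632 = 0.684
  q: GS value = (3 - (1)·0.684 - (-2)·-1.167) / (7) = -0.003;  q ← (1−ω)·0.454 + ω·-0.003 = -0.049
  r: GS value = (-7 - (-3)·0.684 - (4)·-0.049) / (8) = -0.594;  r ← (1−ω)·-1.167 + ω·-0.594 = -0.537

(0.684, -0.049, -0.537)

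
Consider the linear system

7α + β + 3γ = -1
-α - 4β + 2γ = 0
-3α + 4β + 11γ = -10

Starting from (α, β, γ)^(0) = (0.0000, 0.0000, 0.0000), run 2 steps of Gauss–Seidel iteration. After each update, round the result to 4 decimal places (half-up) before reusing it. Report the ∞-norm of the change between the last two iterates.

Iteration 1:
  α = (-1 - (1)·0.0000 - (3)·0.0000) / (7) = -0.1429
  β = (0 - (-1)·-0.1429 - (2)·0.0000) / (-4) = 0.0357
  γ = (-10 - (-3)·-0.1429 - (4)·0.0357) / (11) = -0.9610
Iteration 2:
  α = (-1 - (1)·0.0357 - (3)·-0.9610) / (7) = 0.2639
  β = (0 - (-1)·0.2639 - (2)·-0.9610) / (-4) = -0.5465
  γ = (-10 - (-3)·0.2639 - (4)·-0.5465) / (11) = -0.6384
Change: (0.4068, -0.5822, 0.3226) → max |·| = 0.5822

0.5822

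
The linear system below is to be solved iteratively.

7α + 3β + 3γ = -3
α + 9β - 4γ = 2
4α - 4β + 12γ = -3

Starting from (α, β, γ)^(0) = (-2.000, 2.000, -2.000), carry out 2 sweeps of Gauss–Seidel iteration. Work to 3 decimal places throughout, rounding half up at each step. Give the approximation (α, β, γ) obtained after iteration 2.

Iteration 1:
  α = (-3 - (3)·2.000 - (3)·-2.000) / (7) = -0.429
  β = (2 - (1)·-0.429 - (-4)·-2.000) / (9) = -0.619
  γ = (-3 - (4)·-0.429 - (-4)·-0.619) / (12) = -0.313
Iteration 2:
  α = (-3 - (3)·-0.619 - (3)·-0.313) / (7) = -0.029
  β = (2 - (1)·-0.029 - (-4)·-0.313) / (9) = 0.086
  γ = (-3 - (4)·-0.029 - (-4)·0.086) / (12) = -0.212

(-0.029, 0.086, -0.212)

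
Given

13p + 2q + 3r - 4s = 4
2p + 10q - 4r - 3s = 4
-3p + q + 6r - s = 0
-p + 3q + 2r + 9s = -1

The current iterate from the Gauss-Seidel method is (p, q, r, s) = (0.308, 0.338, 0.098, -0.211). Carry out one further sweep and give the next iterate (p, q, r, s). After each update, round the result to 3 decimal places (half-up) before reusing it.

(0.168, 0.342, -0.008, -0.205)

One sweep:
  p = (4 - (2)·0.338 - (3)·0.098 - (-4)·-0.211) / (13) = 0.168
  q = (4 - (2)·0.168 - (-4)·0.098 - (-3)·-0.211) / (10) = 0.342
  r = (0 - (-3)·0.168 - (1)·0.342 - (-1)·-0.211) / (6) = -0.008
  s = (-1 - (-1)·0.168 - (3)·0.342 - (2)·-0.008) / (9) = -0.205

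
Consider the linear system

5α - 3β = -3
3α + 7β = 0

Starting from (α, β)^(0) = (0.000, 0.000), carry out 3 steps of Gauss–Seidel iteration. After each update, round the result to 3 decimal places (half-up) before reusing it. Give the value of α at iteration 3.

Iteration 1:
  α = (-3 - (-3)·0.000) / (5) = -0.600
  β = (0 - (3)·-0.600) / (7) = 0.257
Iteration 2:
  α = (-3 - (-3)·0.257) / (5) = -0.446
  β = (0 - (3)·-0.446) / (7) = 0.191
Iteration 3:
  α = (-3 - (-3)·0.191) / (5) = -0.485
  β = (0 - (3)·-0.485) / (7) = 0.208

-0.485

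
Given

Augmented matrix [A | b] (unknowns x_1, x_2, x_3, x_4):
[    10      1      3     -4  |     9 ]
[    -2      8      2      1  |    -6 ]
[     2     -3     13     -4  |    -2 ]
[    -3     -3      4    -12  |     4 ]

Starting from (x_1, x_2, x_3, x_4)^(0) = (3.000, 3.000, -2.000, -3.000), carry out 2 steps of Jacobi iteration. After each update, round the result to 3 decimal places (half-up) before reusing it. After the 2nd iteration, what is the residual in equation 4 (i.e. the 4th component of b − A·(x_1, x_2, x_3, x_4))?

-3.604

Iteration 1:
  x_1 = (9 - (1)·3.000 - (3)·-2.000 - (-4)·-3.000) / (10) = 0.000
  x_2 = (-6 - (-2)·3.000 - (2)·-2.000 - (1)·-3.000) / (8) = 0.875
  x_3 = (-2 - (2)·3.000 - (-3)·3.000 - (-4)·-3.000) / (13) = -0.846
  x_4 = (4 - (-3)·3.000 - (-3)·3.000 - (4)·-2.000) / (-12) = -2.500
Iteration 2:
  x_1 = (9 - (1)·0.875 - (3)·-0.846 - (-4)·-2.500) / (10) = 0.066
  x_2 = (-6 - (-2)·0.000 - (2)·-0.846 - (1)·-2.500) / (8) = -0.226
  x_3 = (-2 - (2)·0.000 - (-3)·0.875 - (-4)·-2.500) / (13) = -0.721
  x_4 = (4 - (-3)·0.000 - (-3)·0.875 - (4)·-0.846) / (-12) = -0.834
Residual b − A·x = (7.393, -1.784, 3.227, -3.604)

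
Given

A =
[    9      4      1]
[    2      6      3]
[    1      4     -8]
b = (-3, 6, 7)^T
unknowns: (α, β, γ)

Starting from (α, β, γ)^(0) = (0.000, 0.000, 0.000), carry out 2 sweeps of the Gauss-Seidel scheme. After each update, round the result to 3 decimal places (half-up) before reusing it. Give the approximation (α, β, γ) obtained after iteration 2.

Iteration 1:
  α = (-3 - (4)·0.000 - (1)·0.000) / (9) = -0.333
  β = (6 - (2)·-0.333 - (3)·0.000) / (6) = 1.111
  γ = (7 - (1)·-0.333 - (4)·1.111) / (-8) = -0.361
Iteration 2:
  α = (-3 - (4)·1.111 - (1)·-0.361) / (9) = -0.787
  β = (6 - (2)·-0.787 - (3)·-0.361) / (6) = 1.443
  γ = (7 - (1)·-0.787 - (4)·1.443) / (-8) = -0.252

(-0.787, 1.443, -0.252)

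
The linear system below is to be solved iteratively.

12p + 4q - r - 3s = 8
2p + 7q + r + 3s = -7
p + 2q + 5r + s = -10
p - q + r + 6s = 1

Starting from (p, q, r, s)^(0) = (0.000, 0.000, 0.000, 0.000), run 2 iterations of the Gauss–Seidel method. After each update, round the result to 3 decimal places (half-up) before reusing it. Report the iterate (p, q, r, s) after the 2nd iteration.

(0.959, -1.094, -1.781, 0.121)

Iteration 1:
  p = (8 - (4)·0.000 - (-1)·0.000 - (-3)·0.000) / (12) = 0.667
  q = (-7 - (2)·0.667 - (1)·0.000 - (3)·0.000) / (7) = -1.191
  r = (-10 - (1)·0.667 - (2)·-1.191 - (1)·0.000) / (5) = -1.657
  s = (1 - (1)·0.667 - (-1)·-1.191 - (1)·-1.657) / (6) = 0.133
Iteration 2:
  p = (8 - (4)·-1.191 - (-1)·-1.657 - (-3)·0.133) / (12) = 0.959
  q = (-7 - (2)·0.959 - (1)·-1.657 - (3)·0.133) / (7) = -1.094
  r = (-10 - (1)·0.959 - (2)·-1.094 - (1)·0.133) / (5) = -1.781
  s = (1 - (1)·0.959 - (-1)·-1.094 - (1)·-1.781) / (6) = 0.121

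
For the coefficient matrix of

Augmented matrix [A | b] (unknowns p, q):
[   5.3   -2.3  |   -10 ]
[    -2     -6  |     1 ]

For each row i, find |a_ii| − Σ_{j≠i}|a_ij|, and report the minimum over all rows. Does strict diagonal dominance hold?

3

row 1: |5.3| − (2.3) = 3
row 2: |-6| − (2) = 4
minimum over rows = 3 → strictly diagonally dominant (convergence guaranteed)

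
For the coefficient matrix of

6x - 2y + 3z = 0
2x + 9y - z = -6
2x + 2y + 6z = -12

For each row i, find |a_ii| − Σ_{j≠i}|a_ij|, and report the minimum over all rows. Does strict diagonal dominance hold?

row 1: |6| − (2+3) = 1
row 2: |9| − (2+1) = 6
row 3: |6| − (2+2) = 2
minimum over rows = 1 → strictly diagonally dominant (convergence guaranteed)

1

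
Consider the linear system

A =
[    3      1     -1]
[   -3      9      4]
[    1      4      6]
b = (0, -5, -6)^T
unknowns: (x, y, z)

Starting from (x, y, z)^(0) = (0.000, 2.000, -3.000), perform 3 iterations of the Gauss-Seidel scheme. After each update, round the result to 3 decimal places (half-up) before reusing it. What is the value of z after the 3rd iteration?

Iteration 1:
  x = (0 - (1)·2.000 - (-1)·-3.000) / (3) = -1.667
  y = (-5 - (-3)·-1.667 - (4)·-3.000) / (9) = 0.222
  z = (-6 - (1)·-1.667 - (4)·0.222) / (6) = -0.870
Iteration 2:
  x = (0 - (1)·0.222 - (-1)·-0.870) / (3) = -0.364
  y = (-5 - (-3)·-0.364 - (4)·-0.870) / (9) = -0.290
  z = (-6 - (1)·-0.364 - (4)·-0.290) / (6) = -0.746
Iteration 3:
  x = (0 - (1)·-0.290 - (-1)·-0.746) / (3) = -0.152
  y = (-5 - (-3)·-0.152 - (4)·-0.746) / (9) = -0.275
  z = (-6 - (1)·-0.152 - (4)·-0.275) / (6) = -0.791

-0.791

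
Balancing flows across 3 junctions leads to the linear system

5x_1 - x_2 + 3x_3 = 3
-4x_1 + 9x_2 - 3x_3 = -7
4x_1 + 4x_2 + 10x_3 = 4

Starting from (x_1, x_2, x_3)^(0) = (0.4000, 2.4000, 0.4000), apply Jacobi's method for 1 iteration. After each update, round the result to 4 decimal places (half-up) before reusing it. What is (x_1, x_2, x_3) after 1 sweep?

Iteration 1:
  x_1 = (3 - (-1)·2.4000 - (3)·0.4000) / (5) = 0.8400
  x_2 = (-7 - (-4)·0.4000 - (-3)·0.4000) / (9) = -0.4667
  x_3 = (4 - (4)·0.4000 - (4)·2.4000) / (10) = -0.7200

(0.8400, -0.4667, -0.7200)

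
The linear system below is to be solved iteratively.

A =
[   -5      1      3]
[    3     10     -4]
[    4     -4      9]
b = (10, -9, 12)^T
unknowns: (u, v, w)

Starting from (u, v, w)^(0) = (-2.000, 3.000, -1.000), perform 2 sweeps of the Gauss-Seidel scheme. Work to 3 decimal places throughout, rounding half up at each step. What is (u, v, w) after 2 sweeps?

(-0.993, 0.162, 1.847)

Iteration 1:
  u = (10 - (1)·3.000 - (3)·-1.000) / (-5) = -2.000
  v = (-9 - (3)·-2.000 - (-4)·-1.000) / (10) = -0.700
  w = (12 - (4)·-2.000 - (-4)·-0.700) / (9) = 1.911
Iteration 2:
  u = (10 - (1)·-0.700 - (3)·1.911) / (-5) = -0.993
  v = (-9 - (3)·-0.993 - (-4)·1.911) / (10) = 0.162
  w = (12 - (4)·-0.993 - (-4)·0.162) / (9) = 1.847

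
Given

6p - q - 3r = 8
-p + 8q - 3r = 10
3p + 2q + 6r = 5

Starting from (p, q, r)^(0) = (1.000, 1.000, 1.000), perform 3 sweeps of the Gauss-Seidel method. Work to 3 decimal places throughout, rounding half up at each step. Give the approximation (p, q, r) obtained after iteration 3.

Iteration 1:
  p = (8 - (-1)·1.000 - (-3)·1.000) / (6) = 2.000
  q = (10 - (-1)·2.000 - (-3)·1.000) / (8) = 1.875
  r = (5 - (3)·2.000 - (2)·1.875) / (6) = -0.792
Iteration 2:
  p = (8 - (-1)·1.875 - (-3)·-0.792) / (6) = 1.250
  q = (10 - (-1)·1.250 - (-3)·-0.792) / (8) = 1.109
  r = (5 - (3)·1.250 - (2)·1.109) / (6) = -0.161
Iteration 3:
  p = (8 - (-1)·1.109 - (-3)·-0.161) / (6) = 1.438
  q = (10 - (-1)·1.438 - (-3)·-0.161) / (8) = 1.369
  r = (5 - (3)·1.438 - (2)·1.369) / (6) = -0.342

(1.438, 1.369, -0.342)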